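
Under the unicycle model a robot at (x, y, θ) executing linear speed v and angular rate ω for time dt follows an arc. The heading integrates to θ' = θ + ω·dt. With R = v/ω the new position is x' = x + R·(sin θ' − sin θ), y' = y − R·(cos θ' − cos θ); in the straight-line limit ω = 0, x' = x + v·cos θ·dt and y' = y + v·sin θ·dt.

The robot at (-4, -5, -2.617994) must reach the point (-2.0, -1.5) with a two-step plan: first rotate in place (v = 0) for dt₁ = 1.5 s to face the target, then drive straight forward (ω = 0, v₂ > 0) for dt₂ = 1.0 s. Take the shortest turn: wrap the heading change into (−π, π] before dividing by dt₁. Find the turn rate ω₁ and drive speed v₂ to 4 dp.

ω₁ = -1.7424, v₂ = 4.0311

heading to target = atan2(-1.5−-5, -2−-4) = 1.0517
Δθ = wrap(1.0517 − -2.6180) = -2.6135; ω₁ = Δθ/dt₁ = -1.7424
distance = √((-2−-4)² + (-1.5−-5)²) = 4.0311; v₂ = distance/dt₂ = 4.0311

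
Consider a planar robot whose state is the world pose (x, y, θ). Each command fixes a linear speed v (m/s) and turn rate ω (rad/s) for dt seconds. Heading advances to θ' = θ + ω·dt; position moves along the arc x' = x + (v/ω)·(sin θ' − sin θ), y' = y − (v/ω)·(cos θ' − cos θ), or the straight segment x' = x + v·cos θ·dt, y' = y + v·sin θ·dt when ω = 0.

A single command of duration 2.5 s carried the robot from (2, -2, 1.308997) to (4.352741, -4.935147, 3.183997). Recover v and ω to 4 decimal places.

v = -1.7500, ω = 0.7500

Δθ = 3.183997 − 1.308997 = 1.875000
ω = Δθ/dt = 1.875000/2.5 = 0.7500
R = −Δy/(cos θ' − cos θ) = -2.3333
v = R·ω = -2.3333·0.7500 = -1.7500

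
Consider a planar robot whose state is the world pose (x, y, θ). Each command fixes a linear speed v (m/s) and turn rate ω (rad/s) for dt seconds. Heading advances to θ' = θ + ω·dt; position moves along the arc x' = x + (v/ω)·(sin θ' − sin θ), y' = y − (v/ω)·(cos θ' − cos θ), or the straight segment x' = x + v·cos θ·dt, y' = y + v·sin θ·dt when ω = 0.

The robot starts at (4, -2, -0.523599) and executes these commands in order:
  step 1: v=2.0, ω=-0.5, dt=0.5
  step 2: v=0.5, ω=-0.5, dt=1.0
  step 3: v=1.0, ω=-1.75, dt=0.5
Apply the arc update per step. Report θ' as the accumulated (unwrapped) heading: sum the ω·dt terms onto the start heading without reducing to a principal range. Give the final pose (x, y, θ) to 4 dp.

(4.9846, -3.5045, -2.1486)

step 1: θ'=-0.7736 (R=-4.0000) → pose (4.7949, -2.6025, -0.7736)
step 2: θ'=-1.2736 (R=-1.0000) → pose (5.0523, -3.0251, -1.2736)
step 3: θ'=-2.1486 (R=-0.5714) → pose (4.9846, -3.5045, -2.1486)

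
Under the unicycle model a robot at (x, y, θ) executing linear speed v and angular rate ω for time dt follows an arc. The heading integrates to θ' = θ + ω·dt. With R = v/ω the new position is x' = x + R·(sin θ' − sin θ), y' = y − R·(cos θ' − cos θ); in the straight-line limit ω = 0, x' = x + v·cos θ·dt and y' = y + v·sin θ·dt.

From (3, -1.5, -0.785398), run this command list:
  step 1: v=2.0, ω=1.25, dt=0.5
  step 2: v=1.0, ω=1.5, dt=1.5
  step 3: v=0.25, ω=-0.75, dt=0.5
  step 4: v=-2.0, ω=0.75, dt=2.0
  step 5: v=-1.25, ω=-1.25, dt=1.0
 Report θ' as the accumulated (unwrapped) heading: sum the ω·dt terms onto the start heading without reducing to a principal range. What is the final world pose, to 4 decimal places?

(8.3509, -3.7329, 1.9646)

step 1: θ'=-0.1604 (R=1.6000) → pose (3.8758, -1.9481, -0.1604)
step 2: θ'=2.0896 (R=0.6667) → pose (4.5612, -0.9594, 2.0896)
step 3: θ'=1.7146 (R=-0.3333) → pose (4.5208, -0.8419, 1.7146)
step 4: θ'=3.2146 (R=-2.6667) → pose (7.3545, -3.1193, 3.2146)
step 5: θ'=1.9646 (R=1.0000) → pose (8.3509, -3.7329, 1.9646)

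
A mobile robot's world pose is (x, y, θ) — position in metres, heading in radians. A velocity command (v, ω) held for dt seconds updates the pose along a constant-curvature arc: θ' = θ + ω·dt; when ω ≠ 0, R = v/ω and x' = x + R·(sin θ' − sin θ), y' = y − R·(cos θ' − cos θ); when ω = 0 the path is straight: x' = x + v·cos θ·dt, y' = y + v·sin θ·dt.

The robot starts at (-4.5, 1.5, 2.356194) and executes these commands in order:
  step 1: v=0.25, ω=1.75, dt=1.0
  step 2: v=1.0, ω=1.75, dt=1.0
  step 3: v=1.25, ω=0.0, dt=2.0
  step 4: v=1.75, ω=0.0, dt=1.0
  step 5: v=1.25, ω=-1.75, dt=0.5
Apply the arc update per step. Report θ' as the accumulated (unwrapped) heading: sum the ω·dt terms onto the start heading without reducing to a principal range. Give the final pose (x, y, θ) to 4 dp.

(-0.2242, -1.5858, 4.9812)

step 1: θ'=4.1062 (R=0.1429) → pose (-4.7184, 1.4804, 4.1062)
step 2: θ'=5.8562 (R=0.5714) → pose (-4.4855, 0.6347, 5.8562)
step 3: θ'=5.8562 (straight) → pose (-2.2099, -0.4007, 5.8562)
step 4: θ'=5.8562 (straight) → pose (-0.6170, -1.1254, 5.8562)
step 5: θ'=4.9812 (R=-0.7143) → pose (-0.2242, -1.5858, 4.9812)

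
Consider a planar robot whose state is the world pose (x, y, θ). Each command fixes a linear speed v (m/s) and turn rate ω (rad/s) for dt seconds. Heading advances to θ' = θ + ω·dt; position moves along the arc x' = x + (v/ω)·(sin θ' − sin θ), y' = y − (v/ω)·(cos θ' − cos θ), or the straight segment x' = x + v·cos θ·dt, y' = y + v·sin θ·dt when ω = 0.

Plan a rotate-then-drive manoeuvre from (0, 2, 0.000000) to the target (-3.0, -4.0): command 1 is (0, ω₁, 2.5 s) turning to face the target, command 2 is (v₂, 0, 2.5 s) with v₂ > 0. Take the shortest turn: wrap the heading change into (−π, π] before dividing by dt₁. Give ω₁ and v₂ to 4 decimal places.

ω₁ = -0.8138, v₂ = 2.6833

heading to target = atan2(-4−2, -3−0) = -2.0344
Δθ = wrap(-2.0344 − 0.0000) = -2.0344; ω₁ = Δθ/dt₁ = -0.8138
distance = √((-3−0)² + (-4−2)²) = 6.7082; v₂ = distance/dt₂ = 2.6833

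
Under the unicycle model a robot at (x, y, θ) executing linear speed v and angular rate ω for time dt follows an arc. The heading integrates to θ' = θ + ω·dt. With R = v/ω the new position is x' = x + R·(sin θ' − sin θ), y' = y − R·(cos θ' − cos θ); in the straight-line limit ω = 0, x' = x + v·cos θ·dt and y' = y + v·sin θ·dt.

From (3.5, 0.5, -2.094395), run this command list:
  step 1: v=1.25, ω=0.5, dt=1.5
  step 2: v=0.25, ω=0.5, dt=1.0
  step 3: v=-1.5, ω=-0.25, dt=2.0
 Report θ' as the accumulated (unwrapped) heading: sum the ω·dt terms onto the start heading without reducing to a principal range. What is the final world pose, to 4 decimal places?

(1.9809, 1.1072, -1.3444)

step 1: θ'=-1.3444 (R=2.5000) → pose (3.2289, -1.3112, -1.3444)
step 2: θ'=-0.8444 (R=0.5000) → pose (3.3423, -1.5310, -0.8444)
step 3: θ'=-1.3444 (R=6.0000) → pose (1.9809, 1.1072, -1.3444)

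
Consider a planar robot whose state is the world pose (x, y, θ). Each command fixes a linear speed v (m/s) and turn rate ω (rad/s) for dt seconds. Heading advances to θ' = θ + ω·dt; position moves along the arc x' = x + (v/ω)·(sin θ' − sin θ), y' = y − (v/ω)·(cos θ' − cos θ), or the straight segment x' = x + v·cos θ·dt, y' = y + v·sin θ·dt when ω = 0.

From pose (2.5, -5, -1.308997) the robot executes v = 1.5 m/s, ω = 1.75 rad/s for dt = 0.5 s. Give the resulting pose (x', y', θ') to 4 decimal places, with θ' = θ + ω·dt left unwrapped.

θ' = -1.3090 + 1.75·0.5 = -0.4340
R = v/ω = 1.5/1.75 = 0.8571
x' = 2.5 + 0.8571·(sin -0.4340 − sin -1.3090) = 2.9675
y' = -5 − 0.8571·(cos -0.4340 − cos -1.3090) = -5.5558

(2.9675, -5.5558, -0.4340)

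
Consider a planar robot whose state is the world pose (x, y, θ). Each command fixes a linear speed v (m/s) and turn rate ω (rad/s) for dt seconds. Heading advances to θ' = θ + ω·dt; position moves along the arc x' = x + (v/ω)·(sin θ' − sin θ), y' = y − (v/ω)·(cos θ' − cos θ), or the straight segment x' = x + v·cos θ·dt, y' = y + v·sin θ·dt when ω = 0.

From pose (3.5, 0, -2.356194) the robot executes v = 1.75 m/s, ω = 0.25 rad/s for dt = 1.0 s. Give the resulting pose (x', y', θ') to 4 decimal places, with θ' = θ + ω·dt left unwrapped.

θ' = -2.3562 + 0.25·1.0 = -2.1062
R = v/ω = 1.75/0.25 = 7.0000
x' = 3.5 + 7.0000·(sin -2.1062 − sin -2.3562) = 2.4293
y' = 0 − 7.0000·(cos -2.1062 − cos -2.3562) = -1.3785

(2.4293, -1.3785, -2.1062)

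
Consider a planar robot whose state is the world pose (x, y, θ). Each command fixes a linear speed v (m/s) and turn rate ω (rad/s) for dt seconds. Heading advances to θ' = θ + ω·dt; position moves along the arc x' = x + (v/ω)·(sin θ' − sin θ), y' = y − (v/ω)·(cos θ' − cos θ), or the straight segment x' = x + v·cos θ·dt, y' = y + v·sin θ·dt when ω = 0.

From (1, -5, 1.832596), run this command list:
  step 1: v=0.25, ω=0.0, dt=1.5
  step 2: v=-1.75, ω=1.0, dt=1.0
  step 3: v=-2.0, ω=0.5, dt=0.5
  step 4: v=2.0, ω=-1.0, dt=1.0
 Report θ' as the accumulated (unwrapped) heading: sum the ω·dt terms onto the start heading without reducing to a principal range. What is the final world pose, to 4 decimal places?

step 1: θ'=1.8326 (straight) → pose (0.9029, -4.6378, 1.8326)
step 2: θ'=2.8326 (R=-1.7500) → pose (2.0611, -5.8520, 2.8326)
step 3: θ'=3.0826 (R=-4.0000) → pose (3.0417, -6.0344, 3.0826)
step 4: θ'=2.0826 (R=-2.0000) → pose (1.4159, -5.0174, 2.0826)

(1.4159, -5.0174, 2.0826)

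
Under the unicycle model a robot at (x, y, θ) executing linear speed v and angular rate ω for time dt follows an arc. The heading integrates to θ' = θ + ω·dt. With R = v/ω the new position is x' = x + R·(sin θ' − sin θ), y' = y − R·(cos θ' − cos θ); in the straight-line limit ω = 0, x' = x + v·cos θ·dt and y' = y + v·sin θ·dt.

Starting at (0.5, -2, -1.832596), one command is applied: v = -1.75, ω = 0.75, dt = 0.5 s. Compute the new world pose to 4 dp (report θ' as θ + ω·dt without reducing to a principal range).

θ' = -1.8326 + 0.75·0.5 = -1.4576
R = v/ω = -1.75/0.75 = -2.3333
x' = 0.5 + -2.3333·(sin -1.4576 − sin -1.8326) = 0.5646
y' = -2 − -2.3333·(cos -1.4576 − cos -1.8326) = -1.1325

(0.5646, -1.1325, -1.4576)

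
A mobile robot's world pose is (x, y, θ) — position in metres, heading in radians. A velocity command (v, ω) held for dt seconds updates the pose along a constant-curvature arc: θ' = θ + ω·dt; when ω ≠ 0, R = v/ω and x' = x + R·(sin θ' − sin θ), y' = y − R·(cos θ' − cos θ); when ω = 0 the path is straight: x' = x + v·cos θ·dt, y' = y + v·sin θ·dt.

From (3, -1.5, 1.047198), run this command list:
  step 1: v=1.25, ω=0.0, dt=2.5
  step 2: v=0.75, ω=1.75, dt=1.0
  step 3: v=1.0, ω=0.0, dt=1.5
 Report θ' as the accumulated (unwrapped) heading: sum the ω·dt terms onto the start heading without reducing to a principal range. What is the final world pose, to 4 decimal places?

step 1: θ'=1.0472 (straight) → pose (4.5625, 1.2063, 1.0472)
step 2: θ'=2.7972 (R=0.4286) → pose (4.3360, 1.8240, 2.7972)
step 3: θ'=2.7972 (straight) → pose (2.9241, 2.3305, 2.7972)

(2.9241, 2.3305, 2.7972)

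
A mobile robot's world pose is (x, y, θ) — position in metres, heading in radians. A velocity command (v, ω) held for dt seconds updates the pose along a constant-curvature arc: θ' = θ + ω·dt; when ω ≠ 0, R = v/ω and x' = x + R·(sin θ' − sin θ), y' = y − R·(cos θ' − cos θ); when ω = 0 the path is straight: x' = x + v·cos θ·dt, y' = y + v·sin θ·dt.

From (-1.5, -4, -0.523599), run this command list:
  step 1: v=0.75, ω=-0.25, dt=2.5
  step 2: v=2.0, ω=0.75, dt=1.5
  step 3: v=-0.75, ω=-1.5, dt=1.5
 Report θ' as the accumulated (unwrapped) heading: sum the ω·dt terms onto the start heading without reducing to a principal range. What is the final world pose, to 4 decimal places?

step 1: θ'=-1.1486 (R=-3.0000) → pose (-0.2634, -5.3688, -1.1486)
step 2: θ'=-0.0236 (R=2.6667) → pose (2.1062, -6.9420, -0.0236)
step 3: θ'=-2.2736 (R=0.5000) → pose (1.7364, -6.1190, -2.2736)

(1.7364, -6.1190, -2.2736)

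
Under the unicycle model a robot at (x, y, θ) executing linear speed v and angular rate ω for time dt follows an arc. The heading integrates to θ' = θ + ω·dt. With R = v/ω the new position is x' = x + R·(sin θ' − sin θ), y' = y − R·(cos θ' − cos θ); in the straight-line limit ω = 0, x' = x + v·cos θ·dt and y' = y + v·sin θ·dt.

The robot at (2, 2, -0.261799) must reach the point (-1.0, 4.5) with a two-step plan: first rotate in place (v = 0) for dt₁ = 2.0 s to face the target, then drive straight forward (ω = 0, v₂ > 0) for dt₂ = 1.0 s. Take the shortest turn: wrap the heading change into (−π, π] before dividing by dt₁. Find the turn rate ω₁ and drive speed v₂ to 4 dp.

ω₁ = 1.3543, v₂ = 3.9051

heading to target = atan2(4.5−2, -1−2) = 2.4469
Δθ = wrap(2.4469 − -0.2618) = 2.7087; ω₁ = Δθ/dt₁ = 1.3543
distance = √((-1−2)² + (4.5−2)²) = 3.9051; v₂ = distance/dt₂ = 3.9051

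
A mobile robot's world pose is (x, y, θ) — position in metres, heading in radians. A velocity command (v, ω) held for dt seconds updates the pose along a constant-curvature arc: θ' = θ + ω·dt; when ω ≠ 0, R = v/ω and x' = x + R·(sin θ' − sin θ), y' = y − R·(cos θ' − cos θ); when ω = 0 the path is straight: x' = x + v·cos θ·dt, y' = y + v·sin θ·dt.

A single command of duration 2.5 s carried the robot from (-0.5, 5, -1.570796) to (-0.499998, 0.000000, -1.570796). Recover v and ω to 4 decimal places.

v = 2.0000, ω = 0.0000

Δθ = -1.570796 − -1.570796 = 0.000000
ω = Δθ/dt = 0.000000/2.5 = 0.0000
ω = 0 → v = (Δx·cos θ + Δy·sin θ)/dt = 2.0000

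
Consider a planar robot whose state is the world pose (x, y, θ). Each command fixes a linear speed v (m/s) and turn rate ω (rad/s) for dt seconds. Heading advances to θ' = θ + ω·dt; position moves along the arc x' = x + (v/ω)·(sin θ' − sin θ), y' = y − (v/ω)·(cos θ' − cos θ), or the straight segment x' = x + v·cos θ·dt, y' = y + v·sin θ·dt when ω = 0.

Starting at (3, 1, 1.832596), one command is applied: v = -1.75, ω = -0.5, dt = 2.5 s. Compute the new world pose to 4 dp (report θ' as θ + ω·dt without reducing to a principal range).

θ' = 1.8326 + -0.5·2.5 = 0.5826
R = v/ω = -1.75/-0.5 = 3.5000
x' = 3 + 3.5000·(sin 0.5826 − sin 1.8326) = 1.5449
y' = 1 − 3.5000·(cos 0.5826 − cos 1.8326) = -2.8285

(1.5449, -2.8285, 0.5826)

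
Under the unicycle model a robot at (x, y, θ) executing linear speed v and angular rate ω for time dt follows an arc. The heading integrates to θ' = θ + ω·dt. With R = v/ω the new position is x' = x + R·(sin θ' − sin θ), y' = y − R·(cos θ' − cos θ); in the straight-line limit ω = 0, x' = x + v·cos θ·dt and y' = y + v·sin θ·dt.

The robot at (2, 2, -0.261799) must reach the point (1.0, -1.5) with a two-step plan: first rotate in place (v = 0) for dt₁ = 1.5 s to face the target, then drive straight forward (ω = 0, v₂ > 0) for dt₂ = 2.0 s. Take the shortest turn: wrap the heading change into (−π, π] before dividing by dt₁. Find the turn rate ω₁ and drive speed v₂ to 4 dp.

heading to target = atan2(-1.5−2, 1−2) = -1.8491
Δθ = wrap(-1.8491 − -0.2618) = -1.5873; ω₁ = Δθ/dt₁ = -1.0582
distance = √((1−2)² + (-1.5−2)²) = 3.6401; v₂ = distance/dt₂ = 1.8200

ω₁ = -1.0582, v₂ = 1.8200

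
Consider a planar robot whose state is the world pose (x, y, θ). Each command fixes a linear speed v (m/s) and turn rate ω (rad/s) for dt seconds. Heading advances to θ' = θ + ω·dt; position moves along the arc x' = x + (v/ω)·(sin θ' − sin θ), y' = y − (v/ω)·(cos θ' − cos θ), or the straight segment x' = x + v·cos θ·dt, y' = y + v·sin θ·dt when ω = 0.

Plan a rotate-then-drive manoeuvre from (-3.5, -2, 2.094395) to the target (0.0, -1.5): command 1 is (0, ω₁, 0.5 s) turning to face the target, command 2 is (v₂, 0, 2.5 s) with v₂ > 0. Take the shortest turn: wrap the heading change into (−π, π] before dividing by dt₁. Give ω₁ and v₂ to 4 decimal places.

heading to target = atan2(-1.5−-2, 0−-3.5) = 0.1419
Δθ = wrap(0.1419 − 2.0944) = -1.9525; ω₁ = Δθ/dt₁ = -3.9050
distance = √((0−-3.5)² + (-1.5−-2)²) = 3.5355; v₂ = distance/dt₂ = 1.4142

ω₁ = -3.9050, v₂ = 1.4142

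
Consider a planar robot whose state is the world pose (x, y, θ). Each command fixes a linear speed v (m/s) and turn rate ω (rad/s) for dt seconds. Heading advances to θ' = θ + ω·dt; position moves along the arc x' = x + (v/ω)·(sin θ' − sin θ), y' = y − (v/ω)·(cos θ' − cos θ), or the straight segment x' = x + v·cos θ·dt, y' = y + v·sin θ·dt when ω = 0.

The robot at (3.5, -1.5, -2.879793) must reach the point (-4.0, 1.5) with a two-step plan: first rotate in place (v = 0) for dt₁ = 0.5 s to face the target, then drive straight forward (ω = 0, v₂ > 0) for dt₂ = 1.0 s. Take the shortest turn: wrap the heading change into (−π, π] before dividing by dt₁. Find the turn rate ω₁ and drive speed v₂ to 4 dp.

heading to target = atan2(1.5−-1.5, -4−3.5) = 2.7611
Δθ = wrap(2.7611 − -2.8798) = -0.6423; ω₁ = Δθ/dt₁ = -1.2846
distance = √((-4−3.5)² + (1.5−-1.5)²) = 8.0777; v₂ = distance/dt₂ = 8.0777

ω₁ = -1.2846, v₂ = 8.0777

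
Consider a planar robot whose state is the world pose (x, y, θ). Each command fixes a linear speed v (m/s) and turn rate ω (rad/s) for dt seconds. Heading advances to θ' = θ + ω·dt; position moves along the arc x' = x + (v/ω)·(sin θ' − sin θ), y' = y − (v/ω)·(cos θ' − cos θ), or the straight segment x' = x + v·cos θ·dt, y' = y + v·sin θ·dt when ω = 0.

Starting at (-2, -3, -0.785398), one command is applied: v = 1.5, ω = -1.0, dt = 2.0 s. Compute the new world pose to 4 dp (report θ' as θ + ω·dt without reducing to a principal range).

(-2.5376, -5.4665, -2.7854)

θ' = -0.7854 + -1.0·2.0 = -2.7854
R = v/ω = 1.5/-1.0 = -1.5000
x' = -2 + -1.5000·(sin -2.7854 − sin -0.7854) = -2.5376
y' = -3 − -1.5000·(cos -2.7854 − cos -0.7854) = -5.4665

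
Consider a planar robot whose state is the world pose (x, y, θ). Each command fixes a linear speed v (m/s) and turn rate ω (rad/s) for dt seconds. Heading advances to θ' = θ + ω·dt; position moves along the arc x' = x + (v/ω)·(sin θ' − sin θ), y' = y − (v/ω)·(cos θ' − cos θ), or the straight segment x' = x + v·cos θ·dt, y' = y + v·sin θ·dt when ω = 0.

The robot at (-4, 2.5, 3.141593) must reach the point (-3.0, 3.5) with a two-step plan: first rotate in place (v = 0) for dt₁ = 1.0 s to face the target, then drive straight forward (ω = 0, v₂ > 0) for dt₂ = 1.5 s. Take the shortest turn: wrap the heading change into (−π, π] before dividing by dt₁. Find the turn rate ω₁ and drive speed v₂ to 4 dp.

heading to target = atan2(3.5−2.5, -3−-4) = 0.7854
Δθ = wrap(0.7854 − 3.1416) = -2.3562; ω₁ = Δθ/dt₁ = -2.3562
distance = √((-3−-4)² + (3.5−2.5)²) = 1.4142; v₂ = distance/dt₂ = 0.9428

ω₁ = -2.3562, v₂ = 0.9428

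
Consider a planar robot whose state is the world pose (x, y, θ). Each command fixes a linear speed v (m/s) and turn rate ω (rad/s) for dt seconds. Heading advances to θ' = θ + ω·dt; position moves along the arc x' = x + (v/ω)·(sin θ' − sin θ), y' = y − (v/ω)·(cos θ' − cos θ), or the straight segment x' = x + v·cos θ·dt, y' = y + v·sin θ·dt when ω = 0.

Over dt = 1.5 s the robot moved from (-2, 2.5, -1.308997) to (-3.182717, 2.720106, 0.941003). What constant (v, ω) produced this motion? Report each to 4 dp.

v = -1.0000, ω = 1.5000

Δθ = 0.941003 − -1.308997 = 2.250000
ω = Δθ/dt = 2.250000/1.5 = 1.5000
R = Δx/(sin θ' − sin θ) = -0.6667
v = R·ω = -0.6667·1.5000 = -1.0000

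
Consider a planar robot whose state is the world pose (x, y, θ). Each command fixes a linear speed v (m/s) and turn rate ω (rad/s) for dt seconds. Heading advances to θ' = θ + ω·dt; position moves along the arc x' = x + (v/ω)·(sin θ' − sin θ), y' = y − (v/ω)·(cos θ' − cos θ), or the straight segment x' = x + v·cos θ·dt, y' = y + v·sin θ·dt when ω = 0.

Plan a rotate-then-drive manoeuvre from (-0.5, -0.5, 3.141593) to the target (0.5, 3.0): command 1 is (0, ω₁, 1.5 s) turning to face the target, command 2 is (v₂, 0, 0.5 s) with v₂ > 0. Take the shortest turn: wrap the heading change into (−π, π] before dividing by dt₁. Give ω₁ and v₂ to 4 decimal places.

ω₁ = -1.2327, v₂ = 7.2801

heading to target = atan2(3−-0.5, 0.5−-0.5) = 1.2925
Δθ = wrap(1.2925 − 3.1416) = -1.8491; ω₁ = Δθ/dt₁ = -1.2327
distance = √((0.5−-0.5)² + (3−-0.5)²) = 3.6401; v₂ = distance/dt₂ = 7.2801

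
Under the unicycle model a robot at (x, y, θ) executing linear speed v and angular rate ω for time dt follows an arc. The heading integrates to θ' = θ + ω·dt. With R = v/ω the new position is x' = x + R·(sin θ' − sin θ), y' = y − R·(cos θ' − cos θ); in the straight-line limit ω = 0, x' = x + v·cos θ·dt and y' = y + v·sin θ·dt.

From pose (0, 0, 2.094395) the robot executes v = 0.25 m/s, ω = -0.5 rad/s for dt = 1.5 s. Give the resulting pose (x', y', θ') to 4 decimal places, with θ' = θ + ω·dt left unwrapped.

θ' = 2.0944 + -0.5·1.5 = 1.3444
R = v/ω = 0.25/-0.5 = -0.5000
x' = 0 + -0.5000·(sin 1.3444 − sin 2.0944) = -0.0542
y' = 0 − -0.5000·(cos 1.3444 − cos 2.0944) = 0.3622

(-0.0542, 0.3622, 1.3444)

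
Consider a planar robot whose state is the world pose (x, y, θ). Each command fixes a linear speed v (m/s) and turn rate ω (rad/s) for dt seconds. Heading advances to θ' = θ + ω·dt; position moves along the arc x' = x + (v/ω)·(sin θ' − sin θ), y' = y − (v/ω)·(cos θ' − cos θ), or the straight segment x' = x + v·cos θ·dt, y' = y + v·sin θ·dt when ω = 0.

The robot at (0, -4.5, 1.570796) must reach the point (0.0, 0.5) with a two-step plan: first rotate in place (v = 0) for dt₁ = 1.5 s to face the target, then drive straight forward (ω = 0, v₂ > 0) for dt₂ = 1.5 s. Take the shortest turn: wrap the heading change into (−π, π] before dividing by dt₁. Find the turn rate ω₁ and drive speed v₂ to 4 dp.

heading to target = atan2(0.5−-4.5, 0−0) = 1.5708
Δθ = wrap(1.5708 − 1.5708) = 0.0000; ω₁ = Δθ/dt₁ = 0.0000
distance = √((0−0)² + (0.5−-4.5)²) = 5.0000; v₂ = distance/dt₂ = 3.3333

ω₁ = 0.0000, v₂ = 3.3333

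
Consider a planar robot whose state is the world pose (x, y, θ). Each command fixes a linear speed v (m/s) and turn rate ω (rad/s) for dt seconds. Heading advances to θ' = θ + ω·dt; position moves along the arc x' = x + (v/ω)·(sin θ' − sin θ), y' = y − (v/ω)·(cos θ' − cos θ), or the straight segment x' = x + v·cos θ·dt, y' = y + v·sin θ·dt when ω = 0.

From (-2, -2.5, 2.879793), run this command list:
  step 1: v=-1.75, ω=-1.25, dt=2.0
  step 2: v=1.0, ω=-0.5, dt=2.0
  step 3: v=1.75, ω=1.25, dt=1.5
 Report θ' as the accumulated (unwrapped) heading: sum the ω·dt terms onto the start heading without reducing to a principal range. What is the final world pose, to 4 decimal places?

(2.2049, -4.6783, 1.2548)

step 1: θ'=0.3798 (R=1.4000) → pose (-1.8433, -5.1525, 0.3798)
step 2: θ'=-0.6202 (R=-2.0000) → pose (0.0605, -5.3825, -0.6202)
step 3: θ'=1.2548 (R=1.4000) → pose (2.2049, -4.6783, 1.2548)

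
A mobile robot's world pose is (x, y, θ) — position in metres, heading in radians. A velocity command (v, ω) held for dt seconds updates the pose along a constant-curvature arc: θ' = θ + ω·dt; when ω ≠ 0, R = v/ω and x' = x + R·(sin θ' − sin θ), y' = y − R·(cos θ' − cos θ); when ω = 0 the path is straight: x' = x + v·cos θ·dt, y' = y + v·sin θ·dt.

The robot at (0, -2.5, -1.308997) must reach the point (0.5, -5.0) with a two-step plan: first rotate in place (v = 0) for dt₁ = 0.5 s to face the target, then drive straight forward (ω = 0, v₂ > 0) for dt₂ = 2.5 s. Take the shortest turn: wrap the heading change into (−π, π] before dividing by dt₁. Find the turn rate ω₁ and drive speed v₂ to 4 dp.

heading to target = atan2(-5−-2.5, 0.5−0) = -1.3734
Δθ = wrap(-1.3734 − -1.3090) = -0.0644; ω₁ = Δθ/dt₁ = -0.1288
distance = √((0.5−0)² + (-5−-2.5)²) = 2.5495; v₂ = distance/dt₂ = 1.0198

ω₁ = -0.1288, v₂ = 1.0198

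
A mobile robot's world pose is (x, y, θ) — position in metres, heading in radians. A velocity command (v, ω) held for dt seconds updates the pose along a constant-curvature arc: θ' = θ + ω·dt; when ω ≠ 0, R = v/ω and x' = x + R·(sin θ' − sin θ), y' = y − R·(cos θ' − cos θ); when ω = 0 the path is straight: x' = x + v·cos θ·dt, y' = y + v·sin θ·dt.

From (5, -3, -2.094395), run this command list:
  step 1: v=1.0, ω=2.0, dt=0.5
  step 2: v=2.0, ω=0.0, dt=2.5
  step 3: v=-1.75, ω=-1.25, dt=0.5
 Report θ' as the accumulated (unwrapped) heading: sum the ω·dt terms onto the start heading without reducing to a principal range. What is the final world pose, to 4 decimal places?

(7.1411, -7.0733, -1.7194)

step 1: θ'=-1.0944 (R=0.5000) → pose (4.9887, -3.4793, -1.0944)
step 2: θ'=-1.0944 (straight) → pose (7.2816, -7.9225, -1.0944)
step 3: θ'=-1.7194 (R=1.4000) → pose (7.1411, -7.0733, -1.7194)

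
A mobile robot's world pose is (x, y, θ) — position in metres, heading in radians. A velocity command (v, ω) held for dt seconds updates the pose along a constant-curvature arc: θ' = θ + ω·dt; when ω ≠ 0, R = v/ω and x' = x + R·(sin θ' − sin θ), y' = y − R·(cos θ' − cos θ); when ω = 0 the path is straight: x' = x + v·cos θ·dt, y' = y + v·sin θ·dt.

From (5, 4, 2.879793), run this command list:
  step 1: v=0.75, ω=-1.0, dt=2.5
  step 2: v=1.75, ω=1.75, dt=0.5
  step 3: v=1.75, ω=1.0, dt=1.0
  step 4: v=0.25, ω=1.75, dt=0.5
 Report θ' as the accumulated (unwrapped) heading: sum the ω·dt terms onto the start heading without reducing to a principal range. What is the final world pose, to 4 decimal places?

(5.0798, 7.7412, 3.1298)

step 1: θ'=0.3798 (R=-0.7500) → pose (4.9161, 5.4210, 0.3798)
step 2: θ'=1.2548 (R=1.0000) → pose (5.4958, 6.0390, 1.2548)
step 3: θ'=2.2548 (R=1.7500) → pose (5.1888, 7.6886, 2.2548)
step 4: θ'=3.1298 (R=0.1429) → pose (5.0798, 7.7412, 3.1298)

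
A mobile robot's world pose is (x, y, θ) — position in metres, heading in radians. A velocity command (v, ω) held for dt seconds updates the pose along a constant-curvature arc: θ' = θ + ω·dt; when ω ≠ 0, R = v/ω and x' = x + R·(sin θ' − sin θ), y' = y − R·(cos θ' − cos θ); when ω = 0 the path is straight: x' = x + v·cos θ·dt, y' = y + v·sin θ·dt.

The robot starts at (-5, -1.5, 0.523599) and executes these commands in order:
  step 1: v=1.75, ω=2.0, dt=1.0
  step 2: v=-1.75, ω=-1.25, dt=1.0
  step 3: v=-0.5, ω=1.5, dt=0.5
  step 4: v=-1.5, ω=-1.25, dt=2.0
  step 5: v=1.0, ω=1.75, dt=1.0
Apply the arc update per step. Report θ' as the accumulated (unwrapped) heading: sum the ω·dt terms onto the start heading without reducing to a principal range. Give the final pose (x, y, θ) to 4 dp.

(-5.2050, -3.0745, 1.2736)

step 1: θ'=2.5236 (R=0.8750) → pose (-4.9305, -0.0291, 2.5236)
step 2: θ'=1.2736 (R=1.4000) → pose (-4.4031, -1.5801, 1.2736)
step 3: θ'=2.0236 (R=-0.3333) → pose (-4.3841, -1.8235, 2.0236)
step 4: θ'=-0.4764 (R=1.2000) → pose (-6.0135, -3.4149, -0.4764)
step 5: θ'=1.2736 (R=0.5714) → pose (-5.2050, -3.0745, 1.2736)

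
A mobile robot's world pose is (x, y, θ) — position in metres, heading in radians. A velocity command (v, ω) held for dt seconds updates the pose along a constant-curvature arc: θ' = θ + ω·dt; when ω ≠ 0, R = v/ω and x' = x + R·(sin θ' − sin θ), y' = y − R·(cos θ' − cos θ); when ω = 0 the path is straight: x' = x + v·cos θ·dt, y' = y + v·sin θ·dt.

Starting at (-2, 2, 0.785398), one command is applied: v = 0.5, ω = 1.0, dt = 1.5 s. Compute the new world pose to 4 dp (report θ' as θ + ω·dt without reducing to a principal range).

(-1.9759, 2.6812, 2.2854)

θ' = 0.7854 + 1.0·1.5 = 2.2854
R = v/ω = 0.5/1.0 = 0.5000
x' = -2 + 0.5000·(sin 2.2854 − sin 0.7854) = -1.9759
y' = 2 − 0.5000·(cos 2.2854 − cos 0.7854) = 2.6812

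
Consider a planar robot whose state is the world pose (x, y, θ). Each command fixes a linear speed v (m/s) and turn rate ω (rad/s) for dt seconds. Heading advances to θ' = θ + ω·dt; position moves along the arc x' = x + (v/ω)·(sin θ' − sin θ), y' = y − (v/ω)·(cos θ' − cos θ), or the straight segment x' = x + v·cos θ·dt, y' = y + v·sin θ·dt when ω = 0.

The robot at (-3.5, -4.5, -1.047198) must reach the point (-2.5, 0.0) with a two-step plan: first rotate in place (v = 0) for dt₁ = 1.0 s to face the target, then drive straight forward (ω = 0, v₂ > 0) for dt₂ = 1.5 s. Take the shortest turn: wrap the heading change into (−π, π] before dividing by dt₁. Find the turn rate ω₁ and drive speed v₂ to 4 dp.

ω₁ = 2.3993, v₂ = 3.0732

heading to target = atan2(0−-4.5, -2.5−-3.5) = 1.3521
Δθ = wrap(1.3521 − -1.0472) = 2.3993; ω₁ = Δθ/dt₁ = 2.3993
distance = √((-2.5−-3.5)² + (0−-4.5)²) = 4.6098; v₂ = distance/dt₂ = 3.0732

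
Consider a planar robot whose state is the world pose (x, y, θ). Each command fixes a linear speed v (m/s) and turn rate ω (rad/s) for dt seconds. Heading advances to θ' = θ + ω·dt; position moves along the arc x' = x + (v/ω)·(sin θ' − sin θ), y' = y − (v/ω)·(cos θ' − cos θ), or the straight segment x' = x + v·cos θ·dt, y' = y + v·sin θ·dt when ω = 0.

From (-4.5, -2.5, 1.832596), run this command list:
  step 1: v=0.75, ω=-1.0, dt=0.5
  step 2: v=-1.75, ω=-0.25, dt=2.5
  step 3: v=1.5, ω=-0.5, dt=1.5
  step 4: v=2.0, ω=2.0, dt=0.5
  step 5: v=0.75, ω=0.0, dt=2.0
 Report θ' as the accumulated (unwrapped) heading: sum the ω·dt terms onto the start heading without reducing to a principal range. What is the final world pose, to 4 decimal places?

(-2.9560, -3.4289, 0.9576)

step 1: θ'=1.3326 (R=-0.7500) → pose (-4.5044, -2.1289, 1.3326)
step 2: θ'=0.7076 (R=7.0000) → pose (-6.7567, -5.7967, 0.7076)
step 3: θ'=-0.0424 (R=-3.0000) → pose (-4.6795, -5.0792, -0.0424)
step 4: θ'=0.9576 (R=1.0000) → pose (-3.8193, -4.6556, 0.9576)
step 5: θ'=0.9576 (straight) → pose (-2.9560, -3.4289, 0.9576)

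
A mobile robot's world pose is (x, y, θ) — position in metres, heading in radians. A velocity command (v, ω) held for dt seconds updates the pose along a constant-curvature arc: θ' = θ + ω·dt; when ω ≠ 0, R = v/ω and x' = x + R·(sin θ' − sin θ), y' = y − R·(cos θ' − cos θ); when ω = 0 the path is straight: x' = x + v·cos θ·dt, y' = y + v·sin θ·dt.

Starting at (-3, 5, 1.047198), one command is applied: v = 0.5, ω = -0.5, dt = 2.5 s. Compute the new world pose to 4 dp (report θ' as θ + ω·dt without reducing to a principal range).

θ' = 1.0472 + -0.5·2.5 = -0.2028
R = v/ω = 0.5/-0.5 = -1.0000
x' = -3 + -1.0000·(sin -0.2028 − sin 1.0472) = -1.9326
y' = 5 − -1.0000·(cos -0.2028 − cos 1.0472) = 5.4795

(-1.9326, 5.4795, -0.2028)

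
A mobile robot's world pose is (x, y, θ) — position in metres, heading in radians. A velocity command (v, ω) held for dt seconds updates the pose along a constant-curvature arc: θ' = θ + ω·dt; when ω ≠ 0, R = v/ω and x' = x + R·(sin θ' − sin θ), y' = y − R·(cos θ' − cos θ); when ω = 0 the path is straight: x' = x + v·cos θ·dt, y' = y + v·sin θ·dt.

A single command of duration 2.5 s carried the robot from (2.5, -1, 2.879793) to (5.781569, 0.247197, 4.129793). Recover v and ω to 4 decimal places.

Δθ = 4.129793 − 2.879793 = 1.250000
ω = Δθ/dt = 1.250000/2.5 = 0.5000
R = Δx/(sin θ' − sin θ) = -3.0000
v = R·ω = -3.0000·0.5000 = -1.5000

v = -1.5000, ω = 0.5000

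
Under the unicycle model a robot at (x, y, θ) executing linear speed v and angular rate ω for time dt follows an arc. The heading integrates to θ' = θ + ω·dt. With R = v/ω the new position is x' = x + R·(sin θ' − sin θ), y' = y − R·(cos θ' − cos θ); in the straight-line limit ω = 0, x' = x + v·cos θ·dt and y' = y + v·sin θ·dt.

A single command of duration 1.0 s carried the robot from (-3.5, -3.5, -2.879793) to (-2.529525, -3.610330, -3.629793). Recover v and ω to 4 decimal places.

v = -1.0000, ω = -0.7500

Δθ = -3.629793 − -2.879793 = -0.750000
ω = Δθ/dt = -0.750000/1.0 = -0.7500
R = Δx/(sin θ' − sin θ) = 1.3333
v = R·ω = 1.3333·-0.7500 = -1.0000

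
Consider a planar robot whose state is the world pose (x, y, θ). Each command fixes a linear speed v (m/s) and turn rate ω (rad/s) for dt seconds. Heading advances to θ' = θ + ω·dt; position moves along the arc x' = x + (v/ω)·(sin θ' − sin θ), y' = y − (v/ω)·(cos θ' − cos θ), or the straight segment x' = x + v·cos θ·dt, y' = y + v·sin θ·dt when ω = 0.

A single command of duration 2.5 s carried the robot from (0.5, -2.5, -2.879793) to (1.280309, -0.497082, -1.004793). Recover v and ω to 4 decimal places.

Δθ = -1.004793 − -2.879793 = 1.875000
ω = Δθ/dt = 1.875000/2.5 = 0.7500
R = −Δy/(cos θ' − cos θ) = -1.3333
v = R·ω = -1.3333·0.7500 = -1.0000

v = -1.0000, ω = 0.7500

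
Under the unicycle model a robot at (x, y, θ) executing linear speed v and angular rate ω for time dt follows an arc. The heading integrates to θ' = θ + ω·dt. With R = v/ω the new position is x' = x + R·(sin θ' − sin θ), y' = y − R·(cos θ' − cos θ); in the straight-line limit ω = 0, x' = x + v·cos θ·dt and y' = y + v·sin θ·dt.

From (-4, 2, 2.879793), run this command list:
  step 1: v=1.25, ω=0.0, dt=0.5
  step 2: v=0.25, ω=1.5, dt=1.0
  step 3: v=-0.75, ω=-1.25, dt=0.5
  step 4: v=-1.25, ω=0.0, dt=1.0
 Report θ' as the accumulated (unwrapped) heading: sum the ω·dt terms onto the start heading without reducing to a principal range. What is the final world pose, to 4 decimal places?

step 1: θ'=2.8798 (straight) → pose (-4.6037, 2.1618, 2.8798)
step 2: θ'=4.3798 (R=0.1667) → pose (-4.8044, 2.0552, 4.3798)
step 3: θ'=3.7548 (R=0.6000) → pose (-4.5825, 2.3500, 3.7548)
step 4: θ'=3.7548 (straight) → pose (-3.5603, 3.0693, 3.7548)

(-3.5603, 3.0693, 3.7548)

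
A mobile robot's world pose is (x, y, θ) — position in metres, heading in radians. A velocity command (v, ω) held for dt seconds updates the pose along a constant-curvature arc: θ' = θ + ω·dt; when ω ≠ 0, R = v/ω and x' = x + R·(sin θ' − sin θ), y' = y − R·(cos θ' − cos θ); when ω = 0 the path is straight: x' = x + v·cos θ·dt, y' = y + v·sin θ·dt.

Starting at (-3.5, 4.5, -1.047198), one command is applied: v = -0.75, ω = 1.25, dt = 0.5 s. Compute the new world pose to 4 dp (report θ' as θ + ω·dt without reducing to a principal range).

θ' = -1.0472 + 1.25·0.5 = -0.4222
R = v/ω = -0.75/1.25 = -0.6000
x' = -3.5 + -0.6000·(sin -0.4222 − sin -1.0472) = -3.7738
y' = 4.5 − -0.6000·(cos -0.4222 − cos -1.0472) = 4.7473

(-3.7738, 4.7473, -0.4222)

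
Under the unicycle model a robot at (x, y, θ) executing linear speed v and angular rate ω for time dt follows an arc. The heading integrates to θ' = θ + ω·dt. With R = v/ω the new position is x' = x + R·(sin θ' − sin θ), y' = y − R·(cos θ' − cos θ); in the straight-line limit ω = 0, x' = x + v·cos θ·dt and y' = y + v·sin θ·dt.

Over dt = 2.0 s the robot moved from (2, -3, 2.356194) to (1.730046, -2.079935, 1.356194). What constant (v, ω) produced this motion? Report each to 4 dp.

v = 0.5000, ω = -0.5000

Δθ = 1.356194 − 2.356194 = -1.000000
ω = Δθ/dt = -1.000000/2.0 = -0.5000
R = −Δy/(cos θ' − cos θ) = -1.0000
v = R·ω = -1.0000·-0.5000 = 0.5000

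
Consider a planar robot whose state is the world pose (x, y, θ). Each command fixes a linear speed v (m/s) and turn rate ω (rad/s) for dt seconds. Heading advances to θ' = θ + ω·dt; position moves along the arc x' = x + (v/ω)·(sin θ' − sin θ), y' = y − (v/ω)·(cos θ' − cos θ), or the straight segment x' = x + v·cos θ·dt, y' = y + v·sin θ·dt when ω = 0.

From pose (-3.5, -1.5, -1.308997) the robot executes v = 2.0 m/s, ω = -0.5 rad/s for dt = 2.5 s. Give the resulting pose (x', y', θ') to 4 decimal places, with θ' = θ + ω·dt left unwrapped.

(-5.1629, -5.8754, -2.5590)

θ' = -1.3090 + -0.5·2.5 = -2.5590
R = v/ω = 2.0/-0.5 = -4.0000
x' = -3.5 + -4.0000·(sin -2.5590 − sin -1.3090) = -5.1629
y' = -1.5 − -4.0000·(cos -2.5590 − cos -1.3090) = -5.8754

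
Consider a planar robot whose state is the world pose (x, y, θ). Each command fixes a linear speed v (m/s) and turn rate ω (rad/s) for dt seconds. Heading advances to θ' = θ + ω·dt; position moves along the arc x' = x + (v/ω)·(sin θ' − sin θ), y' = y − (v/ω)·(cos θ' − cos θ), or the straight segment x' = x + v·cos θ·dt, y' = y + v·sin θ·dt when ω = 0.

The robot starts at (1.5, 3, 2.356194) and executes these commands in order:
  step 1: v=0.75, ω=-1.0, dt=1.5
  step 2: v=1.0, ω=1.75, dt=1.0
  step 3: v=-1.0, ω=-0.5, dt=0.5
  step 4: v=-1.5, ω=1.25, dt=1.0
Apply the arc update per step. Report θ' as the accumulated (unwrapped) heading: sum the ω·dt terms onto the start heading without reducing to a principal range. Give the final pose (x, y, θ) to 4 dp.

step 1: θ'=0.8562 (R=-0.7500) → pose (1.4638, 4.0218, 0.8562)
step 2: θ'=2.6062 (R=0.5714) → pose (1.3237, 4.8878, 2.6062)
step 3: θ'=2.3562 (R=2.0000) → pose (1.7176, 4.5818, 2.3562)
step 4: θ'=3.6062 (R=-1.2000) → pose (3.1038, 4.3576, 3.6062)

(3.1038, 4.3576, 3.6062)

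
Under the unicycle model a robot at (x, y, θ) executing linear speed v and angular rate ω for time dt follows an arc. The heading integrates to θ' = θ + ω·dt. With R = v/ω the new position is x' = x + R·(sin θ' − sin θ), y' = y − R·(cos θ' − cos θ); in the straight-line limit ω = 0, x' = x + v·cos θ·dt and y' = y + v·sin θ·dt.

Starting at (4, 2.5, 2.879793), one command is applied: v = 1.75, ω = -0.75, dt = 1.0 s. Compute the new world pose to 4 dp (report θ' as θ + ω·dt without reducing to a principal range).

(2.6257, 3.5164, 2.1298)

θ' = 2.8798 + -0.75·1.0 = 2.1298
R = v/ω = 1.75/-0.75 = -2.3333
x' = 4 + -2.3333·(sin 2.1298 − sin 2.8798) = 2.6257
y' = 2.5 − -2.3333·(cos 2.1298 − cos 2.8798) = 3.5164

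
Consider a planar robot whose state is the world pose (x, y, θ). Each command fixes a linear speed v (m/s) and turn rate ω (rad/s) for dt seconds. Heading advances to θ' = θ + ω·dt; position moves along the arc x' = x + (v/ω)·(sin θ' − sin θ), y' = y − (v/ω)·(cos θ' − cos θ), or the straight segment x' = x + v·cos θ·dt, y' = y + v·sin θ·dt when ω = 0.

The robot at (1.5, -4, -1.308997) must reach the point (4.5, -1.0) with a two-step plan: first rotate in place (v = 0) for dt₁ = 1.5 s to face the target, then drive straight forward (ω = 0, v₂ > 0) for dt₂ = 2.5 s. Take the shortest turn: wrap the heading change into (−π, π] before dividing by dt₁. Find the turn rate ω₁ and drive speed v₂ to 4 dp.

heading to target = atan2(-1−-4, 4.5−1.5) = 0.7854
Δθ = wrap(0.7854 − -1.3090) = 2.0944; ω₁ = Δθ/dt₁ = 1.3963
distance = √((4.5−1.5)² + (-1−-4)²) = 4.2426; v₂ = distance/dt₂ = 1.6971

ω₁ = 1.3963, v₂ = 1.6971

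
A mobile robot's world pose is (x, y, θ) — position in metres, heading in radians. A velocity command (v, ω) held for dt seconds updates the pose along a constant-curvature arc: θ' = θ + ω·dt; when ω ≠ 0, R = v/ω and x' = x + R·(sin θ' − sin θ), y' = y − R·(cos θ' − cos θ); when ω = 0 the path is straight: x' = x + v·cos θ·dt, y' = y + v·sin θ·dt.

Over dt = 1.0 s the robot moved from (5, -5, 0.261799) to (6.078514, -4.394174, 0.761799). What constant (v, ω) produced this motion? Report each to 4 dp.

v = 1.2500, ω = 0.5000

Δθ = 0.761799 − 0.261799 = 0.500000
ω = Δθ/dt = 0.500000/1.0 = 0.5000
R = Δx/(sin θ' − sin θ) = 2.5000
v = R·ω = 2.5000·0.5000 = 1.2500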